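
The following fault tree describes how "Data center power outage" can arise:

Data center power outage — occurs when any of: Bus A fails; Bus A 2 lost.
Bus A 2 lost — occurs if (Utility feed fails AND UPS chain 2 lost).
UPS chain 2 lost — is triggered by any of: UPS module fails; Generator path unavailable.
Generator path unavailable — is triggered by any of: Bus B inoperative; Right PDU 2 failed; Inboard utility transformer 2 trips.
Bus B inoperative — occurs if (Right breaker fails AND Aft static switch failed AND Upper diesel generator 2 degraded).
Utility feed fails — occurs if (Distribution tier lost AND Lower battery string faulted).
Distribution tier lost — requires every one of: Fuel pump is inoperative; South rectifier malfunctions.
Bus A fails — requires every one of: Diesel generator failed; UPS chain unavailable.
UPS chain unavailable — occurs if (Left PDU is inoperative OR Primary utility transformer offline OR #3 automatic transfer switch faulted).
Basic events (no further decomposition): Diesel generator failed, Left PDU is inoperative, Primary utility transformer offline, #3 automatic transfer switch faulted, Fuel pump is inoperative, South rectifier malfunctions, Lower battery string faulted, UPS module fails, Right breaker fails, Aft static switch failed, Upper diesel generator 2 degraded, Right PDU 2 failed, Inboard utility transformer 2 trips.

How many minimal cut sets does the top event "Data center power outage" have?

UPS chain unavailable [OR]: union of children's cut sets → 3 cut set(s).
Bus A fails [AND]: one cut set from each child combined → 1 × 3 = 3 cut set(s).
Distribution tier lost [AND]: one cut set from each child combined → 1 × 1 = 1 cut set(s).
Utility feed fails [AND]: one cut set from each child combined → 1 × 1 = 1 cut set(s).
Bus B inoperative [AND]: one cut set from each child combined → 1 × 1 × 1 = 1 cut set(s).
Generator path unavailable [OR]: union of children's cut sets → 3 cut set(s).
UPS chain 2 lost [OR]: union of children's cut sets → 4 cut set(s).
Bus A 2 lost [AND]: one cut set from each child combined → 1 × 4 = 4 cut set(s).
Data center power outage [OR]: union of children's cut sets → 7 cut set(s).
Minimal cut sets: {Diesel generator failed, Left PDU is inoperative}; {Diesel generator failed, Primary utility transformer offline}; {#3 automatic transfer switch faulted, Diesel generator failed}; {Fuel pump is inoperative, Lower battery string faulted, South rectifier malfunctions, UPS module fails}; {Aft static switch failed, Fuel pump is inoperative, Lower battery string faulted, Right breaker fails, South rectifier malfunctions, Upper diesel generator 2 degraded}; {Fuel pump is inoperative, Lower battery string faulted, Right PDU 2 failed, South rectifier malfunctions}; {Fuel pump is inoperative, Inboard utility transformer 2 trips, Lower battery string faulted, South rectifier malfunctions}.

7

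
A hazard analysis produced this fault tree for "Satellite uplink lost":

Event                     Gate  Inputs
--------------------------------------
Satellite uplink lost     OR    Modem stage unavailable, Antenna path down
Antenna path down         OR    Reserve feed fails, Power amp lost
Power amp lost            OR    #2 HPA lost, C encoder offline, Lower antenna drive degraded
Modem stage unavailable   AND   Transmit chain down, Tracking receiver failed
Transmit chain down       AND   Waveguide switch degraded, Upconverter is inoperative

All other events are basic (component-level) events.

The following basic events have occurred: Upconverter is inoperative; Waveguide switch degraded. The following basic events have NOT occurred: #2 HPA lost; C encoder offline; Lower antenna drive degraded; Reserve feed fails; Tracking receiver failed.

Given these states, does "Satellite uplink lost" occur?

No

Transmit chain down [AND]: Waveguide switch degraded=occurs, Upconverter is inoperative=occurs → all inputs occur → occurs.
Modem stage unavailable [AND]: Transmit chain down=occurs, Tracking receiver failed=not → not all inputs occur → does not occur.
Power amp lost [OR]: #2 HPA lost=not, C encoder offline=not, Lower antenna drive degraded=not → no input occurs → does not occur.
Antenna path down [OR]: Reserve feed fails=not, Power amp lost=not → no input occurs → does not occur.
Satellite uplink lost [OR]: Modem stage unavailable=not, Antenna path down=not → no input occurs → does not occur.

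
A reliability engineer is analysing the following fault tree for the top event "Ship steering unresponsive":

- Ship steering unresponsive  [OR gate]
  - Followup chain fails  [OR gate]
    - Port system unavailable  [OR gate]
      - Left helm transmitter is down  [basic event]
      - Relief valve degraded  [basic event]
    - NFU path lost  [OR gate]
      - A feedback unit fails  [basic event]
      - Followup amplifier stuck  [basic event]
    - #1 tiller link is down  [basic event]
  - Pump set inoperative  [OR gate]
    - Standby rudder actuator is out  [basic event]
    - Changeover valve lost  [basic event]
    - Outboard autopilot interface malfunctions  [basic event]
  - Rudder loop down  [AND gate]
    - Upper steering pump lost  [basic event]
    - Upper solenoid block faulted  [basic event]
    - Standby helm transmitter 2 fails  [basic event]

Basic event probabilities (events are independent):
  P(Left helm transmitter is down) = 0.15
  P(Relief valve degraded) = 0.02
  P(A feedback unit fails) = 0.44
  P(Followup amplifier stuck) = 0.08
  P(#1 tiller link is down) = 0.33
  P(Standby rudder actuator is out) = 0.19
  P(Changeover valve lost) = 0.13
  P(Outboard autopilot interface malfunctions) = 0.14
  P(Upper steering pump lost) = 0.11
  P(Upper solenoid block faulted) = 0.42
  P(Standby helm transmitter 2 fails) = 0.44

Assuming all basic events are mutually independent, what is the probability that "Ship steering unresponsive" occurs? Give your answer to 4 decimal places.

P(Port system unavailable) [OR] = 1 − (1−0.15) × (1−0.02) = 0.167000
P(NFU path lost) [OR] = 1 − (1−0.44) × (1−0.08) = 0.484800
P(Followup chain fails) [OR] = 1 − (1−0.167000) × (1−0.484800) × (1−0.33) = 0.712462
P(Pump set inoperative) [OR] = 1 − (1−0.19) × (1−0.13) × (1−0.14) = 0.393958
P(Rudder loop down) [AND] = 0.11 × 0.42 × 0.44 = 0.020328
P(Ship steering unresponsive) [OR] = 1 − (1−0.712462) × (1−0.393958) × (1−0.020328) = 0.829282
Rounded to 4 decimal places: P(Ship steering unresponsive) ≈ 0.8293.

0.8293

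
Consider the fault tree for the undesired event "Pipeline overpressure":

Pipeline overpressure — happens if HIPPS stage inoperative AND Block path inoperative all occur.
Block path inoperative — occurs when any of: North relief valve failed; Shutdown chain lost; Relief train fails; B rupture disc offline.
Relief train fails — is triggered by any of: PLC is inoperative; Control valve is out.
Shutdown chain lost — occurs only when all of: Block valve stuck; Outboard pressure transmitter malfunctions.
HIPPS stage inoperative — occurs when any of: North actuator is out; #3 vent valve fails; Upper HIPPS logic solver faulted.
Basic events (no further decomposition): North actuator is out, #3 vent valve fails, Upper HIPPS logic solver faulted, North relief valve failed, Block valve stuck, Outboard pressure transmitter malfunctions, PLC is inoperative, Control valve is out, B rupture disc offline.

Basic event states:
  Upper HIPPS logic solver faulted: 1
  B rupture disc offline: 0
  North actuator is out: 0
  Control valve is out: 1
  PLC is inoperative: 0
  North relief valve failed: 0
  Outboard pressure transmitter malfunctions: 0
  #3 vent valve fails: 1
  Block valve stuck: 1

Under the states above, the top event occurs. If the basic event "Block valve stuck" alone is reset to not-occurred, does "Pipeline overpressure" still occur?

Yes

Counterfactual: set "Block valve stuck" to not occurred.
HIPPS stage inoperative [OR]: North actuator is out=not, #3 vent valve fails=occurs, Upper HIPPS logic solver faulted=occurs → at least one input occurs → occurs.
Shutdown chain lost [AND]: Block valve stuck=not, Outboard pressure transmitter malfunctions=not → not all inputs occur → does not occur.
Relief train fails [OR]: PLC is inoperative=not, Control valve is out=occurs → at least one input occurs → occurs.
Block path inoperative [OR]: North relief valve failed=not, Shutdown chain lost=not, Relief train fails=occurs, B rupture disc offline=not → at least one input occurs → occurs.
Pipeline overpressure [AND]: HIPPS stage inoperative=occurs, Block path inoperative=occurs → all inputs occur → occurs.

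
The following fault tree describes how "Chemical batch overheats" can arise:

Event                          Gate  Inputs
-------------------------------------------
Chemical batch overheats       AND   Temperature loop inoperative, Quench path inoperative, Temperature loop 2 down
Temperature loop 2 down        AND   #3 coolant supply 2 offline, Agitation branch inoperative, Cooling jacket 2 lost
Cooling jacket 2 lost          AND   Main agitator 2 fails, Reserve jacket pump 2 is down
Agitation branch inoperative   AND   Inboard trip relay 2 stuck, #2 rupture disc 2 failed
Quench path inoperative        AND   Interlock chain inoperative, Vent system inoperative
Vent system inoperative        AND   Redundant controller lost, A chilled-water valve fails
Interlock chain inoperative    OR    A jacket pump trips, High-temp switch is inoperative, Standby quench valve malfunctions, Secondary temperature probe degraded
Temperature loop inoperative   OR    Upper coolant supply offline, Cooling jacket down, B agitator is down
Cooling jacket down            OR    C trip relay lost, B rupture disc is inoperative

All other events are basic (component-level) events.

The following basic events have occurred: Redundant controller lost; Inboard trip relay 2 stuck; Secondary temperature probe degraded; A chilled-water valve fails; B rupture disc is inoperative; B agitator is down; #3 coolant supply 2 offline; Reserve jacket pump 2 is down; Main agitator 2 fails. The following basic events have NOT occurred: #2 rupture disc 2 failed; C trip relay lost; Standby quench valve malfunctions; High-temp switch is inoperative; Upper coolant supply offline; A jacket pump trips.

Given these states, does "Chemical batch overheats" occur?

Cooling jacket down [OR]: C trip relay lost=not, B rupture disc is inoperative=occurs → at least one input occurs → occurs.
Temperature loop inoperative [OR]: Upper coolant supply offline=not, Cooling jacket down=occurs, B agitator is down=occurs → at least one input occurs → occurs.
Interlock chain inoperative [OR]: A jacket pump trips=not, High-temp switch is inoperative=not, Standby quench valve malfunctions=not, Secondary temperature probe degraded=occurs → at least one input occurs → occurs.
Vent system inoperative [AND]: Redundant controller lost=occurs, A chilled-water valve fails=occurs → all inputs occur → occurs.
Quench path inoperative [AND]: Interlock chain inoperative=occurs, Vent system inoperative=occurs → all inputs occur → occurs.
Agitation branch inoperative [AND]: Inboard trip relay 2 stuck=occurs, #2 rupture disc 2 failed=not → not all inputs occur → does not occur.
Cooling jacket 2 lost [AND]: Main agitator 2 fails=occurs, Reserve jacket pump 2 is down=occurs → all inputs occur → occurs.
Temperature loop 2 down [AND]: #3 coolant supply 2 offline=occurs, Agitation branch inoperative=not, Cooling jacket 2 lost=occurs → not all inputs occur → does not occur.
Chemical batch overheats [AND]: Temperature loop inoperative=occurs, Quench path inoperative=occurs, Temperature loop 2 down=not → not all inputs occur → does not occur.

No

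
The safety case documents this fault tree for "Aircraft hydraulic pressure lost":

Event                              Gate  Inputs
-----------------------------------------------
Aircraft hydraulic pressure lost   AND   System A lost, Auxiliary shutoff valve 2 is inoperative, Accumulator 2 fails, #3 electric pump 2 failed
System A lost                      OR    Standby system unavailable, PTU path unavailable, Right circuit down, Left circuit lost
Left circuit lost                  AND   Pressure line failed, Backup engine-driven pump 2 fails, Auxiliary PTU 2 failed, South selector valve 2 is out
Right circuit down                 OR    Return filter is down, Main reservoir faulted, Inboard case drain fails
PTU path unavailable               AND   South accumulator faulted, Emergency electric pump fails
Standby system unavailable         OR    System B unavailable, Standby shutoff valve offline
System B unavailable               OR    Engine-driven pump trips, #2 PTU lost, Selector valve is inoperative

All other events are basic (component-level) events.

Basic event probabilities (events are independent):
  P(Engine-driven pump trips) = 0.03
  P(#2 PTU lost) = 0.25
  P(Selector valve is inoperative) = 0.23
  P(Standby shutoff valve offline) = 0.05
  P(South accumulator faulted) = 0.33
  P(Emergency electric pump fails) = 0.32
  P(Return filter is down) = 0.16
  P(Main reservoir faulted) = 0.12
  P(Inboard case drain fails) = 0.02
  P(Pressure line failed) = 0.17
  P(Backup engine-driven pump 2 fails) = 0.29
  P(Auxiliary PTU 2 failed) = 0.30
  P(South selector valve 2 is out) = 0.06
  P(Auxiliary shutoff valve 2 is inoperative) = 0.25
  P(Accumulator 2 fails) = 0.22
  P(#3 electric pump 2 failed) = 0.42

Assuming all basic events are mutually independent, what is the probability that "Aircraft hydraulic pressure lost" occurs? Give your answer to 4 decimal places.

P(System B unavailable) [OR] = 1 − (1−0.03) × (1−0.25) × (1−0.23) = 0.439825
P(Standby system unavailable) [OR] = 1 − (1−0.439825) × (1−0.05) = 0.467834
P(PTU path unavailable) [AND] = 0.33 × 0.32 = 0.105600
P(Right circuit down) [OR] = 1 − (1−0.16) × (1−0.12) × (1−0.02) = 0.275584
P(Left circuit lost) [AND] = 0.17 × 0.29 × 0.30 × 0.06 = 0.000887
P(System A lost) [OR] = 1 − (1−0.467834) × (1−0.105600) × (1−0.275584) × (1−0.000887) = 0.655506
P(Aircraft hydraulic pressure lost) [AND] = 0.655506 × 0.25 × 0.22 × 0.42 = 0.015142
Rounded to 4 decimal places: P(Aircraft hydraulic pressure lost) ≈ 0.0151.

0.0151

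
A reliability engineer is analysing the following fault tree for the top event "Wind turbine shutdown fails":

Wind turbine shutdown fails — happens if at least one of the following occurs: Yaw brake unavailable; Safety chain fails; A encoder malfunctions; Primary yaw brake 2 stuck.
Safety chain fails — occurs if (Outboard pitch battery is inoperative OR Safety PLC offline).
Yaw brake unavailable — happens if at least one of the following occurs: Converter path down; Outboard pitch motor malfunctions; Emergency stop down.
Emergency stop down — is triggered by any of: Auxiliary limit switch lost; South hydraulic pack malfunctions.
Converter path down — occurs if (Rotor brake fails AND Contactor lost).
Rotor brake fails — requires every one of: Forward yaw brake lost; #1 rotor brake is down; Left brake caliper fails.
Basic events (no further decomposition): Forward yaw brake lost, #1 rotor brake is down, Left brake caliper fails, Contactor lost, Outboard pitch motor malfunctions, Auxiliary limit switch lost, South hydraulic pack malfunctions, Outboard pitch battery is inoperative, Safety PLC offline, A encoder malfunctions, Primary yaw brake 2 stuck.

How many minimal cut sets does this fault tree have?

8

Rotor brake fails [AND]: one cut set from each child combined → 1 × 1 × 1 = 1 cut set(s).
Converter path down [AND]: one cut set from each child combined → 1 × 1 = 1 cut set(s).
Emergency stop down [OR]: union of children's cut sets → 2 cut set(s).
Yaw brake unavailable [OR]: union of children's cut sets → 4 cut set(s).
Safety chain fails [OR]: union of children's cut sets → 2 cut set(s).
Wind turbine shutdown fails [OR]: union of children's cut sets → 8 cut set(s).
Minimal cut sets: {#1 rotor brake is down, Contactor lost, Forward yaw brake lost, Left brake caliper fails}; {Outboard pitch motor malfunctions}; {Auxiliary limit switch lost}; {South hydraulic pack malfunctions}; {Outboard pitch battery is inoperative}; {Safety PLC offline}; {A encoder malfunctions}; {Primary yaw brake 2 stuck}.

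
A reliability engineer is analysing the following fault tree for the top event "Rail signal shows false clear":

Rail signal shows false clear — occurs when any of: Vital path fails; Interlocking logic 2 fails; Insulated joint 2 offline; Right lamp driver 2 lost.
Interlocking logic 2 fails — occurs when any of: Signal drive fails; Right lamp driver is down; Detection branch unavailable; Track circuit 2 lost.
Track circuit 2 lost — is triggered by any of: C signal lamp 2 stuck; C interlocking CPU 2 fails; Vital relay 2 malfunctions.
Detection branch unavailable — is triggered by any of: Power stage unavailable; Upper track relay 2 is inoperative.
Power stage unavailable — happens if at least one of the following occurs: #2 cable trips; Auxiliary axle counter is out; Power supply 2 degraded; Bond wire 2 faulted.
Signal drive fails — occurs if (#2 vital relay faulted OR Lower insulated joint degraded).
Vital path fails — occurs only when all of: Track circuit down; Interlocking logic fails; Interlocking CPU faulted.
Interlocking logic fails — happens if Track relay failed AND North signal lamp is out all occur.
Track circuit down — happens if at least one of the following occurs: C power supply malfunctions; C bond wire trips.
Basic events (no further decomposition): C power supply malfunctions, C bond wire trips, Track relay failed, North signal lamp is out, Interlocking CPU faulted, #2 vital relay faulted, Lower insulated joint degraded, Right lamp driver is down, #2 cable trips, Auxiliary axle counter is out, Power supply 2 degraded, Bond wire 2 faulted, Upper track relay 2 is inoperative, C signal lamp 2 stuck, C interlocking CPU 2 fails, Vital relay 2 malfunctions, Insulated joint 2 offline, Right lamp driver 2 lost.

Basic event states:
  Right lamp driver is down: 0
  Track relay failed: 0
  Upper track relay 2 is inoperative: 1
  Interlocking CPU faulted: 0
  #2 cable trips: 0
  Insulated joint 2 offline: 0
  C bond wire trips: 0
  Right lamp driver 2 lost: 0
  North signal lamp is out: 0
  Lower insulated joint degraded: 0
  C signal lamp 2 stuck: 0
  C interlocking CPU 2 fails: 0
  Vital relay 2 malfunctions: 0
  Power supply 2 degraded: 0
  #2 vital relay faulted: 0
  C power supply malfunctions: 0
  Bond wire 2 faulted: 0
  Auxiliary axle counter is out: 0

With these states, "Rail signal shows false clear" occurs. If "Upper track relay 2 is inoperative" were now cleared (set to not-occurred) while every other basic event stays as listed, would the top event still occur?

No

Counterfactual: set "Upper track relay 2 is inoperative" to not occurred.
Track circuit down [OR]: C power supply malfunctions=not, C bond wire trips=not → no input occurs → does not occur.
Interlocking logic fails [AND]: Track relay failed=not, North signal lamp is out=not → not all inputs occur → does not occur.
Vital path fails [AND]: Track circuit down=not, Interlocking logic fails=not, Interlocking CPU faulted=not → not all inputs occur → does not occur.
Signal drive fails [OR]: #2 vital relay faulted=not, Lower insulated joint degraded=not → no input occurs → does not occur.
Power stage unavailable [OR]: #2 cable trips=not, Auxiliary axle counter is out=not, Power supply 2 degraded=not, Bond wire 2 faulted=not → no input occurs → does not occur.
Detection branch unavailable [OR]: Power stage unavailable=not, Upper track relay 2 is inoperative=not → no input occurs → does not occur.
Track circuit 2 lost [OR]: C signal lamp 2 stuck=not, C interlocking CPU 2 fails=not, Vital relay 2 malfunctions=not → no input occurs → does not occur.
Interlocking logic 2 fails [OR]: Signal drive fails=not, Right lamp driver is down=not, Detection branch unavailable=not, Track circuit 2 lost=not → no input occurs → does not occur.
Rail signal shows false clear [OR]: Vital path fails=not, Interlocking logic 2 fails=not, Insulated joint 2 offline=not, Right lamp driver 2 lost=not → no input occurs → does not occur.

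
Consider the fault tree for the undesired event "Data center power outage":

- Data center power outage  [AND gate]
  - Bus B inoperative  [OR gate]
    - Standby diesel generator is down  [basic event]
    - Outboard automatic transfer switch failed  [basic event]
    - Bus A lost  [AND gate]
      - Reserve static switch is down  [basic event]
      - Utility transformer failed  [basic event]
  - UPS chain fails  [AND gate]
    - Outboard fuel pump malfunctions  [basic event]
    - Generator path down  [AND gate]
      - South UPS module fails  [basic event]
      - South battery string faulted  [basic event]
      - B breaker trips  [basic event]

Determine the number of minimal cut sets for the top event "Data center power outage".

3

Bus A lost [AND]: one cut set from each child combined → 1 × 1 = 1 cut set(s).
Bus B inoperative [OR]: union of children's cut sets → 3 cut set(s).
Generator path down [AND]: one cut set from each child combined → 1 × 1 × 1 = 1 cut set(s).
UPS chain fails [AND]: one cut set from each child combined → 1 × 1 = 1 cut set(s).
Data center power outage [AND]: one cut set from each child combined → 3 × 1 = 3 cut set(s).
Minimal cut sets: {B breaker trips, Outboard fuel pump malfunctions, South UPS module fails, South battery string faulted, Standby diesel generator is down}; {B breaker trips, Outboard automatic transfer switch failed, Outboard fuel pump malfunctions, South UPS module fails, South battery string faulted}; {B breaker trips, Outboard fuel pump malfunctions, Reserve static switch is down, South UPS module fails, South battery string faulted, Utility transformer failed}.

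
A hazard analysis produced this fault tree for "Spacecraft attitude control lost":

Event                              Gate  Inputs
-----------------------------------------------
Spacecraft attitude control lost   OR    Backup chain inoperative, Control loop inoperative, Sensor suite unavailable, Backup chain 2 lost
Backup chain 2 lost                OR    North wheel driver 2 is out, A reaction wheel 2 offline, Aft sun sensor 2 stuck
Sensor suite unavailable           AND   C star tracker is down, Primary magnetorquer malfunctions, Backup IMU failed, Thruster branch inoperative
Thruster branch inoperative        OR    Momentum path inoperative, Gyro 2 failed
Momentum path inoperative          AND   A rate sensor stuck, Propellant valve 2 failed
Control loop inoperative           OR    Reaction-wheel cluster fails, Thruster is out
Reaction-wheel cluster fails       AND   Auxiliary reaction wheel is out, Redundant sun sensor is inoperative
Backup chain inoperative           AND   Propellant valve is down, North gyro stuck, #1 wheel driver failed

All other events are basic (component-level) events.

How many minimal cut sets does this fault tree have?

Backup chain inoperative [AND]: one cut set from each child combined → 1 × 1 × 1 = 1 cut set(s).
Reaction-wheel cluster fails [AND]: one cut set from each child combined → 1 × 1 = 1 cut set(s).
Control loop inoperative [OR]: union of children's cut sets → 2 cut set(s).
Momentum path inoperative [AND]: one cut set from each child combined → 1 × 1 = 1 cut set(s).
Thruster branch inoperative [OR]: union of children's cut sets → 2 cut set(s).
Sensor suite unavailable [AND]: one cut set from each child combined → 1 × 1 × 1 × 2 = 2 cut set(s).
Backup chain 2 lost [OR]: union of children's cut sets → 3 cut set(s).
Spacecraft attitude control lost [OR]: union of children's cut sets → 8 cut set(s).
Minimal cut sets: {#1 wheel driver failed, North gyro stuck, Propellant valve is down}; {Auxiliary reaction wheel is out, Redundant sun sensor is inoperative}; {Thruster is out}; {A rate sensor stuck, Backup IMU failed, C star tracker is down, Primary magnetorquer malfunctions, Propellant valve 2 failed}; {Backup IMU failed, C star tracker is down, Gyro 2 failed, Primary magnetorquer malfunctions}; {North wheel driver 2 is out}; {A reaction wheel 2 offline}; {Aft sun sensor 2 stuck}.

8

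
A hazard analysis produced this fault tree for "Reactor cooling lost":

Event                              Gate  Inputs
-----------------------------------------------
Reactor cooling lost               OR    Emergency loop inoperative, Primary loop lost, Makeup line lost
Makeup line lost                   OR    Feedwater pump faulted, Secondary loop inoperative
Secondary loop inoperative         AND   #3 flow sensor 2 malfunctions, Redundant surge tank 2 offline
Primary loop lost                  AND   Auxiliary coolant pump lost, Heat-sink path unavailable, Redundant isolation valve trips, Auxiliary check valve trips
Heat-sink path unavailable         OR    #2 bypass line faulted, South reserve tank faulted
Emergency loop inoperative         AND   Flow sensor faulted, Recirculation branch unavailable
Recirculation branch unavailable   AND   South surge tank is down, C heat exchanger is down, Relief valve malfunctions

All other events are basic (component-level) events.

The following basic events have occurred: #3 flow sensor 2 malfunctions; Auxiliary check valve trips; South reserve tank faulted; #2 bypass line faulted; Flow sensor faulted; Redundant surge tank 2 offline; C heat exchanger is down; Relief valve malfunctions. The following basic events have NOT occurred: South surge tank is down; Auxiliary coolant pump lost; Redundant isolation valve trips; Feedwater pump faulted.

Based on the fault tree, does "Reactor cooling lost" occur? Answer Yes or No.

Recirculation branch unavailable [AND]: South surge tank is down=not, C heat exchanger is down=occurs, Relief valve malfunctions=occurs → not all inputs occur → does not occur.
Emergency loop inoperative [AND]: Flow sensor faulted=occurs, Recirculation branch unavailable=not → not all inputs occur → does not occur.
Heat-sink path unavailable [OR]: #2 bypass line faulted=occurs, South reserve tank faulted=occurs → at least one input occurs → occurs.
Primary loop lost [AND]: Auxiliary coolant pump lost=not, Heat-sink path unavailable=occurs, Redundant isolation valve trips=not, Auxiliary check valve trips=occurs → not all inputs occur → does not occur.
Secondary loop inoperative [AND]: #3 flow sensor 2 malfunctions=occurs, Redundant surge tank 2 offline=occurs → all inputs occur → occurs.
Makeup line lost [OR]: Feedwater pump faulted=not, Secondary loop inoperative=occurs → at least one input occurs → occurs.
Reactor cooling lost [OR]: Emergency loop inoperative=not, Primary loop lost=not, Makeup line lost=occurs → at least one input occurs → occurs.

Yes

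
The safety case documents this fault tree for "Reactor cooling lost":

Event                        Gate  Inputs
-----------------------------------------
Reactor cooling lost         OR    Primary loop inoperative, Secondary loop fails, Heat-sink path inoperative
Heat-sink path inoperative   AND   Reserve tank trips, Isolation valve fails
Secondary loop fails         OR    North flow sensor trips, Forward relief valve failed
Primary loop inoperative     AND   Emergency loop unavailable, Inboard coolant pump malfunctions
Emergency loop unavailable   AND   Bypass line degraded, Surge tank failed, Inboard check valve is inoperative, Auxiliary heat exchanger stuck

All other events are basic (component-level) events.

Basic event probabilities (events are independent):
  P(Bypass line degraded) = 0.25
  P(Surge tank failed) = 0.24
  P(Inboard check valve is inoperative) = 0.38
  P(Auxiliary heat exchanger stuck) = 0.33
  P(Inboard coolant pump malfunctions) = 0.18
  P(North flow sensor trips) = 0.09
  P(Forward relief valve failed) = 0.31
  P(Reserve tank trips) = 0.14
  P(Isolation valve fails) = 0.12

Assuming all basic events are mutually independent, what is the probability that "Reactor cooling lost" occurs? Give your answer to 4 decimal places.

P(Emergency loop unavailable) [AND] = 0.25 × 0.24 × 0.38 × 0.33 = 0.007524
P(Primary loop inoperative) [AND] = 0.007524 × 0.18 = 0.001354
P(Secondary loop fails) [OR] = 1 − (1−0.09) × (1−0.31) = 0.372100
P(Heat-sink path inoperative) [AND] = 0.14 × 0.12 = 0.016800
P(Reactor cooling lost) [OR] = 1 − (1−0.001354) × (1−0.372100) × (1−0.016800) = 0.383485
Rounded to 4 decimal places: P(Reactor cooling lost) ≈ 0.3835.

0.3835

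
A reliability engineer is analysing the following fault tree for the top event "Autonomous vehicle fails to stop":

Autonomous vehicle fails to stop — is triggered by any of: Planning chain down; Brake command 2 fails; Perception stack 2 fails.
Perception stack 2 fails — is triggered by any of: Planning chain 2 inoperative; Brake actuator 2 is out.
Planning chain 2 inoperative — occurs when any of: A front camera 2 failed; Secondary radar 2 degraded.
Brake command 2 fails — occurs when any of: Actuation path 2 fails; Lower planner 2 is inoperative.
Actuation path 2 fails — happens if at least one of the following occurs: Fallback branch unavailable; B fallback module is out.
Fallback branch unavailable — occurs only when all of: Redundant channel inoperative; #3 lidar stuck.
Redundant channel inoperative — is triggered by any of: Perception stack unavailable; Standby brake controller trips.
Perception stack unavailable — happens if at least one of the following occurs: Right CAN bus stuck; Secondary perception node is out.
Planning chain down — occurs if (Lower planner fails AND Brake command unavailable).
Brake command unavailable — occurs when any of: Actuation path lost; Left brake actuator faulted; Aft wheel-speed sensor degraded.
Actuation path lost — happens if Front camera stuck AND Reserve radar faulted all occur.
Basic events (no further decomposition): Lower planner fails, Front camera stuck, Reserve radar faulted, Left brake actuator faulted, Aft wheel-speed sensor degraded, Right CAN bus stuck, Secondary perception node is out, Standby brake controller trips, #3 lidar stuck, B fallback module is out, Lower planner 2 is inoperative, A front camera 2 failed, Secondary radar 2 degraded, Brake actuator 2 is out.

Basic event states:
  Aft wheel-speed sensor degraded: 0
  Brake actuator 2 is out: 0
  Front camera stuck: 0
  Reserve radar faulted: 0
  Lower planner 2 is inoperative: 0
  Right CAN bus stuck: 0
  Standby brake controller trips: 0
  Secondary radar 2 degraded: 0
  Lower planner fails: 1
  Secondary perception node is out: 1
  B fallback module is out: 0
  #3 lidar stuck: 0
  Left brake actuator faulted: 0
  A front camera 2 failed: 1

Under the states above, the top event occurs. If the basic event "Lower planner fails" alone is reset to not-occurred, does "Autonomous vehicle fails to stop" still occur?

Counterfactual: set "Lower planner fails" to not occurred.
Actuation path lost [AND]: Front camera stuck=not, Reserve radar faulted=not → not all inputs occur → does not occur.
Brake command unavailable [OR]: Actuation path lost=not, Left brake actuator faulted=not, Aft wheel-speed sensor degraded=not → no input occurs → does not occur.
Planning chain down [AND]: Lower planner fails=not, Brake command unavailable=not → not all inputs occur → does not occur.
Perception stack unavailable [OR]: Right CAN bus stuck=not, Secondary perception node is out=occurs → at least one input occurs → occurs.
Redundant channel inoperative [OR]: Perception stack unavailable=occurs, Standby brake controller trips=not → at least one input occurs → occurs.
Fallback branch unavailable [AND]: Redundant channel inoperative=occurs, #3 lidar stuck=not → not all inputs occur → does not occur.
Actuation path 2 fails [OR]: Fallback branch unavailable=not, B fallback module is out=not → no input occurs → does not occur.
Brake command 2 fails [OR]: Actuation path 2 fails=not, Lower planner 2 is inoperative=not → no input occurs → does not occur.
Planning chain 2 inoperative [OR]: A front camera 2 failed=occurs, Secondary radar 2 degraded=not → at least one input occurs → occurs.
Perception stack 2 fails [OR]: Planning chain 2 inoperative=occurs, Brake actuator 2 is out=not → at least one input occurs → occurs.
Autonomous vehicle fails to stop [OR]: Planning chain down=not, Brake command 2 fails=not, Perception stack 2 fails=occurs → at least one input occurs → occurs.

Yes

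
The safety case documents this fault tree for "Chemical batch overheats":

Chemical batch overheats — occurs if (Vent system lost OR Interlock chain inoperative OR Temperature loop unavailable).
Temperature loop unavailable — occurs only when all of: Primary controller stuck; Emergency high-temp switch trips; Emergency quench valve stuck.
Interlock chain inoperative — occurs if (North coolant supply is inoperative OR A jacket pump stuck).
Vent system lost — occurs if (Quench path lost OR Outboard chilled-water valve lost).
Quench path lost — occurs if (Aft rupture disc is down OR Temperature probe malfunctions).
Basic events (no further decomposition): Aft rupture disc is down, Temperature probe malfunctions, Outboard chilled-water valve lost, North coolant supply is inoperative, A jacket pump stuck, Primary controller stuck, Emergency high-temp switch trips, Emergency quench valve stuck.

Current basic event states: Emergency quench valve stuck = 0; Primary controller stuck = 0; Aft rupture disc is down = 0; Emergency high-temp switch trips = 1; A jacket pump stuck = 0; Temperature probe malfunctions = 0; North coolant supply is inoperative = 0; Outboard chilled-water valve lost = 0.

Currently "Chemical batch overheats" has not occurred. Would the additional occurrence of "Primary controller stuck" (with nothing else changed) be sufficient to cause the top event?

No

Counterfactual: set "Primary controller stuck" to occurred.
Quench path lost [OR]: Aft rupture disc is down=not, Temperature probe malfunctions=not → no input occurs → does not occur.
Vent system lost [OR]: Quench path lost=not, Outboard chilled-water valve lost=not → no input occurs → does not occur.
Interlock chain inoperative [OR]: North coolant supply is inoperative=not, A jacket pump stuck=not → no input occurs → does not occur.
Temperature loop unavailable [AND]: Primary controller stuck=occurs, Emergency high-temp switch trips=occurs, Emergency quench valve stuck=not → not all inputs occur → does not occur.
Chemical batch overheats [OR]: Vent system lost=not, Interlock chain inoperative=not, Temperature loop unavailable=not → no input occurs → does not occur.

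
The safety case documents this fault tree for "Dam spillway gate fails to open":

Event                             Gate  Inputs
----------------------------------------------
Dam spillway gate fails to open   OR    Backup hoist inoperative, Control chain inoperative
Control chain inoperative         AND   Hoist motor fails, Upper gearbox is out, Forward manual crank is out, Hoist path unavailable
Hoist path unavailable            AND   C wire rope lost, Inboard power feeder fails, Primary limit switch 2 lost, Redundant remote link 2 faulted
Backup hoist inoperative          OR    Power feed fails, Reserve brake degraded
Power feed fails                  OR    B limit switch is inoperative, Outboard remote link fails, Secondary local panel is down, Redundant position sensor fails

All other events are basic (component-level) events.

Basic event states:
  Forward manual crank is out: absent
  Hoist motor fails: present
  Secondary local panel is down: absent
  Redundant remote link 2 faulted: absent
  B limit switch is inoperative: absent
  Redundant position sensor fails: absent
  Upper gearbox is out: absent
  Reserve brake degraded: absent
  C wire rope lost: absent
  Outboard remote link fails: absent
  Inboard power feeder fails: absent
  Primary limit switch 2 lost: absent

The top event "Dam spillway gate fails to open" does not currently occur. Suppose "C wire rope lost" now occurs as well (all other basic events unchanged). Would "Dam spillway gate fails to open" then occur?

No

Counterfactual: set "C wire rope lost" to occurred.
Power feed fails [OR]: B limit switch is inoperative=not, Outboard remote link fails=not, Secondary local panel is down=not, Redundant position sensor fails=not → no input occurs → does not occur.
Backup hoist inoperative [OR]: Power feed fails=not, Reserve brake degraded=not → no input occurs → does not occur.
Hoist path unavailable [AND]: C wire rope lost=occurs, Inboard power feeder fails=not, Primary limit switch 2 lost=not, Redundant remote link 2 faulted=not → not all inputs occur → does not occur.
Control chain inoperative [AND]: Hoist motor fails=occurs, Upper gearbox is out=not, Forward manual crank is out=not, Hoist path unavailable=not → not all inputs occur → does not occur.
Dam spillway gate fails to open [OR]: Backup hoist inoperative=not, Control chain inoperative=not → no input occurs → does not occur.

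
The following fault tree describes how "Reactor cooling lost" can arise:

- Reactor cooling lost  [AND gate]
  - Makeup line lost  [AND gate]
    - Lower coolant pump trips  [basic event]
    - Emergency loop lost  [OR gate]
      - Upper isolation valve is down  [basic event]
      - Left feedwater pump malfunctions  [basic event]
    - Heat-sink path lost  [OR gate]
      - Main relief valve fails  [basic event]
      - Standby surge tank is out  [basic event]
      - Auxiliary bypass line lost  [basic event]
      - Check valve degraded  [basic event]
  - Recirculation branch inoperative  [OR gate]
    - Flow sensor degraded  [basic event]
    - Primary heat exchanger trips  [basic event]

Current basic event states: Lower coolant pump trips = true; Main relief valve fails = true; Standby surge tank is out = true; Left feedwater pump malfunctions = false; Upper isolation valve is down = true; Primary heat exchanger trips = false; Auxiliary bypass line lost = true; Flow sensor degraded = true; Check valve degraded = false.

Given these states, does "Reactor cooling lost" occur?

Emergency loop lost [OR]: Upper isolation valve is down=occurs, Left feedwater pump malfunctions=not → at least one input occurs → occurs.
Heat-sink path lost [OR]: Main relief valve fails=occurs, Standby surge tank is out=occurs, Auxiliary bypass line lost=occurs, Check valve degraded=not → at least one input occurs → occurs.
Makeup line lost [AND]: Lower coolant pump trips=occurs, Emergency loop lost=occurs, Heat-sink path lost=occurs → all inputs occur → occurs.
Recirculation branch inoperative [OR]: Flow sensor degraded=occurs, Primary heat exchanger trips=not → at least one input occurs → occurs.
Reactor cooling lost [AND]: Makeup line lost=occurs, Recirculation branch inoperative=occurs → all inputs occur → occurs.

Yes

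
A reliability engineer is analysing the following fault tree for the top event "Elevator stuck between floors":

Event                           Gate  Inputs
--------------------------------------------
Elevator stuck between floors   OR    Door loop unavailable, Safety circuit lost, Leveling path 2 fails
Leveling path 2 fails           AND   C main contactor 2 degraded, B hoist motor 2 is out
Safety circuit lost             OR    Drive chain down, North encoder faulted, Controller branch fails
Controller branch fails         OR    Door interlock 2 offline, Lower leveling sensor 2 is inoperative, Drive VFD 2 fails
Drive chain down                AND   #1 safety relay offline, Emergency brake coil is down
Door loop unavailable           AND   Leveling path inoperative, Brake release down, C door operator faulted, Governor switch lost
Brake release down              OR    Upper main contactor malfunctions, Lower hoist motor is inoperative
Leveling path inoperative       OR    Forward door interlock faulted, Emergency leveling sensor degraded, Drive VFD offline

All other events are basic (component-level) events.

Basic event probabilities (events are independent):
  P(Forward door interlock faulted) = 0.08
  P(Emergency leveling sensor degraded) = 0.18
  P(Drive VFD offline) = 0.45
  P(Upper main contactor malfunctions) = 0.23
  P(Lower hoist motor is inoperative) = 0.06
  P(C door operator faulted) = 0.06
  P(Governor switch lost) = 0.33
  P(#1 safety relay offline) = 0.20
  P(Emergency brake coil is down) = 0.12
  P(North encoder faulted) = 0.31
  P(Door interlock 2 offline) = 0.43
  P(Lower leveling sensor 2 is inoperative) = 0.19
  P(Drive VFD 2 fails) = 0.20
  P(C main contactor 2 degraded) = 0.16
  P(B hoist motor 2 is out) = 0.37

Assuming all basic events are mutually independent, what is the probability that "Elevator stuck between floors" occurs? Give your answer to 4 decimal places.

P(Leveling path inoperative) [OR] = 1 − (1−0.08) × (1−0.18) × (1−0.45) = 0.585080
P(Brake release down) [OR] = 1 − (1−0.23) × (1−0.06) = 0.276200
P(Door loop unavailable) [AND] = 0.585080 × 0.276200 × 0.06 × 0.33 = 0.003200
P(Drive chain down) [AND] = 0.20 × 0.12 = 0.024000
P(Controller branch fails) [OR] = 1 − (1−0.43) × (1−0.19) × (1−0.20) = 0.630640
P(Safety circuit lost) [OR] = 1 − (1−0.024000) × (1−0.31) × (1−0.630640) = 0.751258
P(Leveling path 2 fails) [AND] = 0.16 × 0.37 = 0.059200
P(Elevator stuck between floors) [OR] = 1 − (1−0.003200) × (1−0.751258) × (1−0.059200) = 0.766732
Rounded to 4 decimal places: P(Elevator stuck between floors) ≈ 0.7667.

0.7667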